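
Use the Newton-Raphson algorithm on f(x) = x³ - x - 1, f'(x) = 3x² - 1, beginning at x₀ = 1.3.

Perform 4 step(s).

f(x) = x³ - x - 1
f'(x) = 3x² - 1
x₀ = 1.3

Newton-Raphson formula: x_{n+1} = x_n - f(x_n)/f'(x_n)

Iteration 1:
  f(1.300000) = -0.103000
  f'(1.300000) = 4.070000
  x_1 = 1.300000 - (-0.103000)/4.070000 = 1.325307
Iteration 2:
  f(1.325307) = 0.002514
  f'(1.325307) = 4.269317
  x_2 = 1.325307 - 0.002514/4.269317 = 1.324718
Iteration 3:
  f(1.324718) = 0.000001
  f'(1.324718) = 4.264636
  x_3 = 1.324718 - 0.000001/4.264636 = 1.324718
Iteration 4:
  f(1.324718) = 0.000000
  f'(1.324718) = 4.264633
  x_4 = 1.324718 - 0.000000/4.264633 = 1.324718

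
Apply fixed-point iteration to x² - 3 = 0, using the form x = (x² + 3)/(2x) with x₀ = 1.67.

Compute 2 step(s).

Equation: x² - 3 = 0
Fixed-point form: x = (x² + 3)/(2x)
x₀ = 1.67

x_1 = g(1.670000) = 1.733204
x_2 = g(1.733204) = 1.732051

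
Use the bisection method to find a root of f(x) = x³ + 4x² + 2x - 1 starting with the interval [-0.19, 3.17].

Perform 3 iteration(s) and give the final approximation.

f(x) = x³ + 4x² + 2x - 1
Initial interval: [-0.19, 3.17]

Iteration 1:
  c_1 = (-0.190000 + 3.170000)/2 = 1.490000
  f(c_1) = f(1.490000) = 14.168349
  f(a) × f(c) < 0, new interval: [-0.190000, 1.490000]
Iteration 2:
  c_2 = (-0.190000 + 1.490000)/2 = 0.650000
  f(c_2) = f(0.650000) = 2.264625
  f(a) × f(c) < 0, new interval: [-0.190000, 0.650000]
Iteration 3:
  c_3 = (-0.190000 + 0.650000)/2 = 0.230000
  f(c_3) = f(0.230000) = -0.316233
  f(a) × f(c) ≥ 0, new interval: [0.230000, 0.650000]

After 3 iteration(s), the approximation is c_3 = 0.230000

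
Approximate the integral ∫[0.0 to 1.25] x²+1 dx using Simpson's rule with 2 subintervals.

f(x) = x²+1
a = 0.0, b = 1.25, n = 2
h = (b - a)/n = 0.625000

Simpson's rule: (h/3)[f(x₀) + 4f(x₁) + 2f(x₂) + ... + f(xₙ)]

x_0 = 0.0000, f(x_0) = 1.000000, coefficient = 1
x_1 = 0.6250, f(x_1) = 1.390625, coefficient = 4
x_2 = 1.2500, f(x_2) = 2.562500, coefficient = 1

I ≈ (0.625000/3) × 9.125000 = 1.901042
Exact value: 1.901042
Error: 0.000000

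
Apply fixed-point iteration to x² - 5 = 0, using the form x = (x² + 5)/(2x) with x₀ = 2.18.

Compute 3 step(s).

Equation: x² - 5 = 0
Fixed-point form: x = (x² + 5)/(2x)
x₀ = 2.18

x_1 = g(2.180000) = 2.236789
x_2 = g(2.236789) = 2.236068
x_3 = g(2.236068) = 2.236068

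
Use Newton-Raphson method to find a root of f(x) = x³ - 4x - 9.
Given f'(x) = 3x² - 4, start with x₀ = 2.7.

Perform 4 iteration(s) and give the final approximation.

f(x) = x³ - 4x - 9
f'(x) = 3x² - 4
x₀ = 2.7

Newton-Raphson formula: x_{n+1} = x_n - f(x_n)/f'(x_n)

Iteration 1:
  f(2.700000) = -0.117000
  f'(2.700000) = 17.870000
  x_1 = 2.700000 - (-0.117000)/17.870000 = 2.706547
Iteration 2:
  f(2.706547) = 0.000348
  f'(2.706547) = 17.976195
  x_2 = 2.706547 - 0.000348/17.976195 = 2.706528
Iteration 3:
  f(2.706528) = 0.000000
  f'(2.706528) = 17.975881
  x_3 = 2.706528 - 0.000000/17.975881 = 2.706528
Iteration 4:
  f(2.706528) = 0.000000
  f'(2.706528) = 17.975881
  x_4 = 2.706528 - 0.000000/17.975881 = 2.706528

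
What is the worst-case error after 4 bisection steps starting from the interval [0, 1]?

Bisection error bound: |error| ≤ (b-a)/2^n
|error| ≤ (1 - 0)/2^4 = 1/2^4
|error| ≤ 0.0625000000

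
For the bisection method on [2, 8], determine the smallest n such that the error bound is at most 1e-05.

We need (b-a)/2^n ≤ 1e-05
(8 - 2)/2^n ≤ 1e-05
6/2^n ≤ 1e-05
2^n ≥ 600000
n ≥ log₂(600000) = 19.19
n ≥ 20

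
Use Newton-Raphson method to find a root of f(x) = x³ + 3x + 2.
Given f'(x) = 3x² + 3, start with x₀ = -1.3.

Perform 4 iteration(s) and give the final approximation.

f(x) = x³ + 3x + 2
f'(x) = 3x² + 3
x₀ = -1.3

Newton-Raphson formula: x_{n+1} = x_n - f(x_n)/f'(x_n)

Iteration 1:
  f(-1.300000) = -4.097000
  f'(-1.300000) = 8.070000
  x_1 = -1.300000 - (-4.097000)/8.070000 = -0.792317
Iteration 2:
  f(-0.792317) = -0.874342
  f'(-0.792317) = 4.883300
  x_2 = -0.792317 - (-0.874342)/4.883300 = -0.613270
Iteration 3:
  f(-0.613270) = -0.070460
  f'(-0.613270) = 4.128300
  x_3 = -0.613270 - (-0.070460)/4.128300 = -0.596202
Iteration 4:
  f(-0.596202) = -0.000531
  f'(-0.596202) = 4.066371
  x_4 = -0.596202 - (-0.000531)/4.066371 = -0.596072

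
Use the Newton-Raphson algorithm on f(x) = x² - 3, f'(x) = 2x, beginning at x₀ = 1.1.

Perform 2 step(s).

f(x) = x² - 3
f'(x) = 2x
x₀ = 1.1

Newton-Raphson formula: x_{n+1} = x_n - f(x_n)/f'(x_n)

Iteration 1:
  f(1.100000) = -1.790000
  f'(1.100000) = 2.200000
  x_1 = 1.100000 - (-1.790000)/2.200000 = 1.913636
Iteration 2:
  f(1.913636) = 0.662004
  f'(1.913636) = 3.827273
  x_2 = 1.913636 - 0.662004/3.827273 = 1.740666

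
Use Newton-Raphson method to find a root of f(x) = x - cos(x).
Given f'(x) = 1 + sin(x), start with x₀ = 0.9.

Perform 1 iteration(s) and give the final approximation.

f(x) = x - cos(x)
f'(x) = 1 + sin(x)
x₀ = 0.9

Newton-Raphson formula: x_{n+1} = x_n - f(x_n)/f'(x_n)

Iteration 1:
  f(0.900000) = 0.278390
  f'(0.900000) = 1.783327
  x_1 = 0.900000 - 0.278390/1.783327 = 0.743893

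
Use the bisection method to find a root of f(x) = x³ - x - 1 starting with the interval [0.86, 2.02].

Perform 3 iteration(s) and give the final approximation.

f(x) = x³ - x - 1
Initial interval: [0.86, 2.02]

Iteration 1:
  c_1 = (0.860000 + 2.020000)/2 = 1.440000
  f(c_1) = f(1.440000) = 0.545984
  f(a) × f(c) < 0, new interval: [0.860000, 1.440000]
Iteration 2:
  c_2 = (0.860000 + 1.440000)/2 = 1.150000
  f(c_2) = f(1.150000) = -0.629125
  f(a) × f(c) ≥ 0, new interval: [1.150000, 1.440000]
Iteration 3:
  c_3 = (1.150000 + 1.440000)/2 = 1.295000
  f(c_3) = f(1.295000) = -0.123253
  f(a) × f(c) ≥ 0, new interval: [1.295000, 1.440000]

After 3 iteration(s), the approximation is c_3 = 1.295000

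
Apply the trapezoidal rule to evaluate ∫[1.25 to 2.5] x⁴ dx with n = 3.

f(x) = x⁴
a = 1.25, b = 2.5, n = 3
h = (b - a)/n = 0.416667

Trapezoidal rule: (h/2)[f(x₀) + 2f(x₁) + 2f(x₂) + ... + f(xₙ)]

x_0 = 1.2500, f(x_0) = 2.441406, coefficient = 1
x_1 = 1.6667, f(x_1) = 7.716049, coefficient = 2
x_2 = 2.0833, f(x_2) = 18.838011, coefficient = 2
x_3 = 2.5000, f(x_3) = 39.062500, coefficient = 1

I ≈ (0.416667/2) × 94.612027 = 19.710839
Exact value: 18.920898
Error: 0.789941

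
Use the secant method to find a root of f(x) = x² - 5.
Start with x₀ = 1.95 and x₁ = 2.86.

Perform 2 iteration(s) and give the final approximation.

f(x) = x² - 5
x₀ = 1.95, x₁ = 2.86

Secant formula: x_{n+1} = x_n - f(x_n)(x_n - x_{n-1})/(f(x_n) - f(x_{n-1}))

Iteration 1:
  f(1.950000) = -1.197500
  f(2.860000) = 3.179600
  x_2 = 2.860000 - 3.179600×(2.860000 - 1.950000)/(3.179600 - (-1.197500))
       = 2.198960
Iteration 2:
  f(2.860000) = 3.179600
  f(2.198960) = -0.164573
  x_3 = 2.198960 - (-0.164573)×(2.198960 - 2.860000)/(-0.164573 - 3.179600)
       = 2.231491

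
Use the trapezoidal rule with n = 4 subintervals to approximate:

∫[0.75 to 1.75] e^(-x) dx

f(x) = e^(-x)
a = 0.75, b = 1.75, n = 4
h = (b - a)/n = 0.250000

Trapezoidal rule: (h/2)[f(x₀) + 2f(x₁) + 2f(x₂) + ... + f(xₙ)]

x_0 = 0.7500, f(x_0) = 0.472367, coefficient = 1
x_1 = 1.0000, f(x_1) = 0.367879, coefficient = 2
x_2 = 1.2500, f(x_2) = 0.286505, coefficient = 2
x_3 = 1.5000, f(x_3) = 0.223130, coefficient = 2
x_4 = 1.7500, f(x_4) = 0.173774, coefficient = 1

I ≈ (0.250000/2) × 2.401169 = 0.300146
Exact value: 0.298593
Error: 0.001554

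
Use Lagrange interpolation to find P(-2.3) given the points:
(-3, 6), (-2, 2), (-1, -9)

Lagrange interpolation formula:
P(x) = Σ yᵢ × Lᵢ(x)
where Lᵢ(x) = Π_{j≠i} (x - xⱼ)/(xᵢ - xⱼ)

L_0(-2.3) = (-2.3 - (-2))/(-3 - (-2)) × (-2.3 - (-1))/(-3 - (-1)) = 0.195000
L_1(-2.3) = (-2.3 - (-3))/(-2 - (-3)) × (-2.3 - (-1))/(-2 - (-1)) = 0.910000
L_2(-2.3) = (-2.3 - (-3))/(-1 - (-3)) × (-2.3 - (-2))/(-1 - (-2)) = -0.105000

P(-2.3) = 6×L_0(-2.3) + 2×L_1(-2.3) + (-9)×L_2(-2.3)
P(-2.3) = 3.935000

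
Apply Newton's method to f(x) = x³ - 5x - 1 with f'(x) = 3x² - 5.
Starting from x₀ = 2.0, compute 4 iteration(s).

f(x) = x³ - 5x - 1
f'(x) = 3x² - 5
x₀ = 2.0

Newton-Raphson formula: x_{n+1} = x_n - f(x_n)/f'(x_n)

Iteration 1:
  f(2.000000) = -3.000000
  f'(2.000000) = 7.000000
  x_1 = 2.000000 - (-3.000000)/7.000000 = 2.428571
Iteration 2:
  f(2.428571) = 1.180758
  f'(2.428571) = 12.693878
  x_2 = 2.428571 - 1.180758/12.693878 = 2.335554
Iteration 3:
  f(2.335554) = 0.062234
  f'(2.335554) = 11.364431
  x_3 = 2.335554 - 0.062234/11.364431 = 2.330077
Iteration 4:
  f(2.330077) = 0.000210
  f'(2.330077) = 11.287781
  x_4 = 2.330077 - 0.000210/11.287781 = 2.330059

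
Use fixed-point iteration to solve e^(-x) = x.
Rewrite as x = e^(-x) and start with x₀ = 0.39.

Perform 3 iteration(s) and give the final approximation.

Equation: e^(-x) = x
Fixed-point form: x = e^(-x)
x₀ = 0.39

x_1 = g(0.390000) = 0.677057
x_2 = g(0.677057) = 0.508110
x_3 = g(0.508110) = 0.601631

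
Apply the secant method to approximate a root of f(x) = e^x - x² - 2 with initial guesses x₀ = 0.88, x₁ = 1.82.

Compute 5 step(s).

f(x) = e^x - x² - 2
x₀ = 0.88, x₁ = 1.82

Secant formula: x_{n+1} = x_n - f(x_n)(x_n - x_{n-1})/(f(x_n) - f(x_{n-1}))

Iteration 1:
  f(0.880000) = -0.363500
  f(1.820000) = 0.859458
  x_2 = 1.820000 - 0.859458×(1.820000 - 0.880000)/(0.859458 - (-0.363500))
       = 1.159396
Iteration 2:
  f(1.820000) = 0.859458
  f(1.159396) = -0.156192
  x_3 = 1.159396 - (-0.156192)×(1.159396 - 1.820000)/(-0.156192 - 0.859458)
       = 1.260987
Iteration 3:
  f(1.159396) = -0.156192
  f(1.260987) = -0.061185
  x_4 = 1.260987 - (-0.061185)×(1.260987 - 1.159396)/(-0.061185 - (-0.156192))
       = 1.326413
Iteration 4:
  f(1.260987) = -0.061185
  f(1.326413) = 0.008133
  x_5 = 1.326413 - 0.008133×(1.326413 - 1.260987)/(0.008133 - (-0.061185))
       = 1.318736
Iteration 5:
  f(1.326413) = 0.008133
  f(1.318736) = -0.000372
  x_6 = 1.318736 - (-0.000372)×(1.318736 - 1.326413)/(-0.000372 - 0.008133)
       = 1.319072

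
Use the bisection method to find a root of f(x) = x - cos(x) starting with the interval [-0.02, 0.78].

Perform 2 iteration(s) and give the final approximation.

f(x) = x - cos(x)
Initial interval: [-0.02, 0.78]

Iteration 1:
  c_1 = (-0.020000 + 0.780000)/2 = 0.380000
  f(c_1) = f(0.380000) = -0.548665
  f(a) × f(c) ≥ 0, new interval: [0.380000, 0.780000]
Iteration 2:
  c_2 = (0.380000 + 0.780000)/2 = 0.580000
  f(c_2) = f(0.580000) = -0.256463
  f(a) × f(c) ≥ 0, new interval: [0.580000, 0.780000]

After 2 iteration(s), the approximation is c_2 = 0.580000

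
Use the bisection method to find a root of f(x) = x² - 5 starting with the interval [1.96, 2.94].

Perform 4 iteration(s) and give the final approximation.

f(x) = x² - 5
Initial interval: [1.96, 2.94]

Iteration 1:
  c_1 = (1.960000 + 2.940000)/2 = 2.450000
  f(c_1) = f(2.450000) = 1.002500
  f(a) × f(c) < 0, new interval: [1.960000, 2.450000]
Iteration 2:
  c_2 = (1.960000 + 2.450000)/2 = 2.205000
  f(c_2) = f(2.205000) = -0.137975
  f(a) × f(c) ≥ 0, new interval: [2.205000, 2.450000]
Iteration 3:
  c_3 = (2.205000 + 2.450000)/2 = 2.327500
  f(c_3) = f(2.327500) = 0.417256
  f(a) × f(c) < 0, new interval: [2.205000, 2.327500]
Iteration 4:
  c_4 = (2.205000 + 2.327500)/2 = 2.266250
  f(c_4) = f(2.266250) = 0.135889
  f(a) × f(c) < 0, new interval: [2.205000, 2.266250]

After 4 iteration(s), the approximation is c_4 = 2.266250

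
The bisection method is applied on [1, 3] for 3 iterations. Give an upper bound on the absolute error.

Bisection error bound: |error| ≤ (b-a)/2^n
|error| ≤ (3 - 1)/2^3 = 2/2^3
|error| ≤ 0.2500000000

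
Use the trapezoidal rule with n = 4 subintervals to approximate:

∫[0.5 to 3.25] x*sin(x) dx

f(x) = x*sin(x)
a = 0.5, b = 3.25, n = 4
h = (b - a)/n = 0.687500

Trapezoidal rule: (h/2)[f(x₀) + 2f(x₁) + 2f(x₂) + ... + f(xₙ)]

x_0 = 0.5000, f(x_0) = 0.239713, coefficient = 1
x_1 = 1.1875, f(x_1) = 1.101331, coefficient = 2
x_2 = 1.8750, f(x_2) = 1.788911, coefficient = 2
x_3 = 2.5625, f(x_3) = 1.402366, coefficient = 2
x_4 = 3.2500, f(x_4) = -0.351634, coefficient = 1

I ≈ (0.687500/2) × 8.473295 = 2.912695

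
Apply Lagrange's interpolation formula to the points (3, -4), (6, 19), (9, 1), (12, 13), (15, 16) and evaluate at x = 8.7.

Lagrange interpolation formula:
P(x) = Σ yᵢ × Lᵢ(x)
where Lᵢ(x) = Π_{j≠i} (x - xⱼ)/(xᵢ - xⱼ)

L_0(8.7) = (8.7 - 6)/(3 - 6) × (8.7 - 9)/(3 - 9) × (8.7 - 12)/(3 - 12) × (8.7 - 15)/(3 - 15) = -0.008663
L_1(8.7) = (8.7 - 3)/(6 - 3) × (8.7 - 9)/(6 - 9) × (8.7 - 12)/(6 - 12) × (8.7 - 15)/(6 - 15) = 0.073150
L_2(8.7) = (8.7 - 3)/(9 - 3) × (8.7 - 6)/(9 - 6) × (8.7 - 12)/(9 - 12) × (8.7 - 15)/(9 - 15) = 0.987525
L_3(8.7) = (8.7 - 3)/(12 - 3) × (8.7 - 6)/(12 - 6) × (8.7 - 9)/(12 - 9) × (8.7 - 15)/(12 - 15) = -0.059850
L_4(8.7) = (8.7 - 3)/(15 - 3) × (8.7 - 6)/(15 - 6) × (8.7 - 9)/(15 - 9) × (8.7 - 12)/(15 - 12) = 0.007838

P(8.7) = (-4)×L_0(8.7) + 19×L_1(8.7) + 1×L_2(8.7) + 13×L_3(8.7) + 16×L_4(8.7)
P(8.7) = 1.759375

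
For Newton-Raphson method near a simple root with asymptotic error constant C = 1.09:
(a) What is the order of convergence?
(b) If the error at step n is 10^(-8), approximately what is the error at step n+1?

(a) Newton-Raphson has quadratic (order 2) convergence near simple roots.
    This means |e_{n+1}| ≈ C|e_n|².

(b) With |e_n| = 10^(-8) and C = 1.09:
    |e_{n+1}| ≈ 1.09 × (10^(-8))² = 1.09 × 10^(-16)

(a) 2 (quadratic); (b) |e_{n+1}| ≈ 1.090e-16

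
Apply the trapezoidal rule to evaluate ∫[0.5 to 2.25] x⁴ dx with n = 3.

f(x) = x⁴
a = 0.5, b = 2.25, n = 3
h = (b - a)/n = 0.583333

Trapezoidal rule: (h/2)[f(x₀) + 2f(x₁) + 2f(x₂) + ... + f(xₙ)]

x_0 = 0.5000, f(x_0) = 0.062500, coefficient = 1
x_1 = 1.0833, f(x_1) = 1.377363, coefficient = 2
x_2 = 1.6667, f(x_2) = 7.716049, coefficient = 2
x_3 = 2.2500, f(x_3) = 25.628906, coefficient = 1

I ≈ (0.583333/2) × 43.878231 = 12.797817
Exact value: 11.526758
Error: 1.271060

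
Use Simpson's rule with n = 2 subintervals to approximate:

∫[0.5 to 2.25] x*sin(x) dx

f(x) = x*sin(x)
a = 0.5, b = 2.25, n = 2
h = (b - a)/n = 0.875000

Simpson's rule: (h/3)[f(x₀) + 4f(x₁) + 2f(x₂) + ... + f(xₙ)]

x_0 = 0.5000, f(x_0) = 0.239713, coefficient = 1
x_1 = 1.3750, f(x_1) = 1.348728, coefficient = 4
x_2 = 2.2500, f(x_2) = 1.750665, coefficient = 1

I ≈ (0.875000/3) × 7.385289 = 2.154043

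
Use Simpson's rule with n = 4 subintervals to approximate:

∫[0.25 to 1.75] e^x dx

f(x) = e^x
a = 0.25, b = 1.75, n = 4
h = (b - a)/n = 0.375000

Simpson's rule: (h/3)[f(x₀) + 4f(x₁) + 2f(x₂) + ... + f(xₙ)]

x_0 = 0.2500, f(x_0) = 1.284025, coefficient = 1
x_1 = 0.6250, f(x_1) = 1.868246, coefficient = 4
x_2 = 1.0000, f(x_2) = 2.718282, coefficient = 2
x_3 = 1.3750, f(x_3) = 3.955077, coefficient = 4
x_4 = 1.7500, f(x_4) = 5.754603, coefficient = 1

I ≈ (0.375000/3) × 35.768482 = 4.471060
Exact value: 4.470577
Error: 0.000483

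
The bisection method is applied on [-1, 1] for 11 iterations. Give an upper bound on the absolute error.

Bisection error bound: |error| ≤ (b-a)/2^n
|error| ≤ (1 - (-1))/2^11 = 2/2^11
|error| ≤ 0.0009765625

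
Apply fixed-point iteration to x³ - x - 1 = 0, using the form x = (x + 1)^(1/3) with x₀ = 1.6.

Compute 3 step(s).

Equation: x³ - x - 1 = 0
Fixed-point form: x = (x + 1)^(1/3)
x₀ = 1.6

x_1 = g(1.600000) = 1.375069
x_2 = g(1.375069) = 1.334214
x_3 = g(1.334214) = 1.326519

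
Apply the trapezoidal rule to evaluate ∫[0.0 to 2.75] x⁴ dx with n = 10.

f(x) = x⁴
a = 0.0, b = 2.75, n = 10
h = (b - a)/n = 0.275000

Trapezoidal rule: (h/2)[f(x₀) + 2f(x₁) + 2f(x₂) + ... + f(xₙ)]

x_0 = 0.0000, f(x_0) = 0.000000, coefficient = 1
x_1 = 0.2750, f(x_1) = 0.005719, coefficient = 2
x_2 = 0.5500, f(x_2) = 0.091506, coefficient = 2
x_3 = 0.8250, f(x_3) = 0.463250, coefficient = 2
x_4 = 1.1000, f(x_4) = 1.464100, coefficient = 2
x_5 = 1.3750, f(x_5) = 3.574463, coefficient = 2
x_6 = 1.6500, f(x_6) = 7.412006, coefficient = 2
x_7 = 1.9250, f(x_7) = 13.731657, coefficient = 2
x_8 = 2.2000, f(x_8) = 23.425600, coefficient = 2
x_9 = 2.4750, f(x_9) = 37.523282, coefficient = 2
x_10 = 2.7500, f(x_10) = 57.191406, coefficient = 1

I ≈ (0.275000/2) × 232.574573 = 31.979004
Exact value: 31.455273
Error: 0.523730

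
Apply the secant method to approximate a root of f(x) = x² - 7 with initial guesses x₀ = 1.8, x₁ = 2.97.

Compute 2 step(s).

f(x) = x² - 7
x₀ = 1.8, x₁ = 2.97

Secant formula: x_{n+1} = x_n - f(x_n)(x_n - x_{n-1})/(f(x_n) - f(x_{n-1}))

Iteration 1:
  f(1.800000) = -3.760000
  f(2.970000) = 1.820900
  x_2 = 2.970000 - 1.820900×(2.970000 - 1.800000)/(1.820900 - (-3.760000))
       = 2.588260
Iteration 2:
  f(2.970000) = 1.820900
  f(2.588260) = -0.300910
  x_3 = 2.588260 - (-0.300910)×(2.588260 - 2.970000)/(-0.300910 - 1.820900)
       = 2.642397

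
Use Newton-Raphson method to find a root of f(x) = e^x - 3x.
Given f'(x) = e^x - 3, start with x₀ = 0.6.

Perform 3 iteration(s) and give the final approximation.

f(x) = e^x - 3x
f'(x) = e^x - 3
x₀ = 0.6

Newton-Raphson formula: x_{n+1} = x_n - f(x_n)/f'(x_n)

Iteration 1:
  f(0.600000) = 0.022119
  f'(0.600000) = -1.177881
  x_1 = 0.600000 - 0.022119/(-1.177881) = 0.618778
Iteration 2:
  f(0.618778) = 0.000323
  f'(0.618778) = -1.143341
  x_2 = 0.618778 - 0.000323/(-1.143341) = 0.619061
Iteration 3:
  f(0.619061) = 0.000000
  f'(0.619061) = -1.142816
  x_3 = 0.619061 - 0.000000/(-1.142816) = 0.619061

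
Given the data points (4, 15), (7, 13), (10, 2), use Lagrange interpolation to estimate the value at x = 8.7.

Lagrange interpolation formula:
P(x) = Σ yᵢ × Lᵢ(x)
where Lᵢ(x) = Π_{j≠i} (x - xⱼ)/(xᵢ - xⱼ)

L_0(8.7) = (8.7 - 7)/(4 - 7) × (8.7 - 10)/(4 - 10) = -0.122778
L_1(8.7) = (8.7 - 4)/(7 - 4) × (8.7 - 10)/(7 - 10) = 0.678889
L_2(8.7) = (8.7 - 4)/(10 - 4) × (8.7 - 7)/(10 - 7) = 0.443889

P(8.7) = 15×L_0(8.7) + 13×L_1(8.7) + 2×L_2(8.7)
P(8.7) = 7.871667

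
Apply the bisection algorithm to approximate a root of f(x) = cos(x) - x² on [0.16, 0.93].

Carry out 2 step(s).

f(x) = cos(x) - x²
Initial interval: [0.16, 0.93]

Iteration 1:
  c_1 = (0.160000 + 0.930000)/2 = 0.545000
  f(c_1) = f(0.545000) = 0.558102
  f(a) × f(c) ≥ 0, new interval: [0.545000, 0.930000]
Iteration 2:
  c_2 = (0.545000 + 0.930000)/2 = 0.737500
  f(c_2) = f(0.737500) = 0.196246
  f(a) × f(c) ≥ 0, new interval: [0.737500, 0.930000]

After 2 iteration(s), the approximation is c_2 = 0.737500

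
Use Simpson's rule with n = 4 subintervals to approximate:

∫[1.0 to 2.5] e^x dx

f(x) = e^x
a = 1.0, b = 2.5, n = 4
h = (b - a)/n = 0.375000

Simpson's rule: (h/3)[f(x₀) + 4f(x₁) + 2f(x₂) + ... + f(xₙ)]

x_0 = 1.0000, f(x_0) = 2.718282, coefficient = 1
x_1 = 1.3750, f(x_1) = 3.955077, coefficient = 4
x_2 = 1.7500, f(x_2) = 5.754603, coefficient = 2
x_3 = 2.1250, f(x_3) = 8.372897, coefficient = 4
x_4 = 2.5000, f(x_4) = 12.182494, coefficient = 1

I ≈ (0.375000/3) × 75.721878 = 9.465235
Exact value: 9.464212
Error: 0.001023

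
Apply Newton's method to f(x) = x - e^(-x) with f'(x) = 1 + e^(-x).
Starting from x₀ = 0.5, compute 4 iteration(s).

f(x) = x - e^(-x)
f'(x) = 1 + e^(-x)
x₀ = 0.5

Newton-Raphson formula: x_{n+1} = x_n - f(x_n)/f'(x_n)

Iteration 1:
  f(0.500000) = -0.106531
  f'(0.500000) = 1.606531
  x_1 = 0.500000 - (-0.106531)/1.606531 = 0.566311
Iteration 2:
  f(0.566311) = -0.001305
  f'(0.566311) = 1.567616
  x_2 = 0.566311 - (-0.001305)/1.567616 = 0.567143
Iteration 3:
  f(0.567143) = 0.000000
  f'(0.567143) = 1.567143
  x_3 = 0.567143 - 0.000000/1.567143 = 0.567143
Iteration 4:
  f(0.567143) = 0.000000
  f'(0.567143) = 1.567143
  x_4 = 0.567143 - 0.000000/1.567143 = 0.567143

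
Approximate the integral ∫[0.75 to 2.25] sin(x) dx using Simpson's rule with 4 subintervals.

f(x) = sin(x)
a = 0.75, b = 2.25, n = 4
h = (b - a)/n = 0.375000

Simpson's rule: (h/3)[f(x₀) + 4f(x₁) + 2f(x₂) + ... + f(xₙ)]

x_0 = 0.7500, f(x_0) = 0.681639, coefficient = 1
x_1 = 1.1250, f(x_1) = 0.902268, coefficient = 4
x_2 = 1.5000, f(x_2) = 0.997495, coefficient = 2
x_3 = 1.8750, f(x_3) = 0.954086, coefficient = 4
x_4 = 2.2500, f(x_4) = 0.778073, coefficient = 1

I ≈ (0.375000/3) × 10.880115 = 1.360014
Exact value: 1.359862
Error: 0.000152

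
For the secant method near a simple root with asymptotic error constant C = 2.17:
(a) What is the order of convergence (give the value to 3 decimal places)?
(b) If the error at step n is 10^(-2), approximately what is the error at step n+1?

(a) Secant method has superlinear convergence with order φ = (1+√5)/2 ≈ 1.618.
    This means |e_{n+1}| ≈ C|e_n|^1.618.

(b) With |e_n| = 10^(-2) and C = 2.17:
    |e_{n+1}| ≈ 2.17 × (10^(-2))^1.618 = 2.17 × 10^(-3.24)

(a) ≈ 1.618 (golden ratio); (b) |e_{n+1}| ≈ 1.260e-03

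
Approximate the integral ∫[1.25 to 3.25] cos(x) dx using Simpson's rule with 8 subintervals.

f(x) = cos(x)
a = 1.25, b = 3.25, n = 8
h = (b - a)/n = 0.250000

Simpson's rule: (h/3)[f(x₀) + 4f(x₁) + 2f(x₂) + ... + f(xₙ)]

x_0 = 1.2500, f(x_0) = 0.315322, coefficient = 1
x_1 = 1.5000, f(x_1) = 0.070737, coefficient = 4
x_2 = 1.7500, f(x_2) = -0.178246, coefficient = 2
x_3 = 2.0000, f(x_3) = -0.416147, coefficient = 4
x_4 = 2.2500, f(x_4) = -0.628174, coefficient = 2
x_5 = 2.5000, f(x_5) = -0.801144, coefficient = 4
x_6 = 2.7500, f(x_6) = -0.924302, coefficient = 2
x_7 = 3.0000, f(x_7) = -0.989992, coefficient = 4
x_8 = 3.2500, f(x_8) = -0.994130, coefficient = 1

I ≈ (0.250000/3) × -12.686434 = -1.057203
Exact value: -1.057180
Error: 0.000023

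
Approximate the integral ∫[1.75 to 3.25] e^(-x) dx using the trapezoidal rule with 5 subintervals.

f(x) = e^(-x)
a = 1.75, b = 3.25, n = 5
h = (b - a)/n = 0.300000

Trapezoidal rule: (h/2)[f(x₀) + 2f(x₁) + 2f(x₂) + ... + f(xₙ)]

x_0 = 1.7500, f(x_0) = 0.173774, coefficient = 1
x_1 = 2.0500, f(x_1) = 0.128735, coefficient = 2
x_2 = 2.3500, f(x_2) = 0.095369, coefficient = 2
x_3 = 2.6500, f(x_3) = 0.070651, coefficient = 2
x_4 = 2.9500, f(x_4) = 0.052340, coefficient = 2
x_5 = 3.2500, f(x_5) = 0.038774, coefficient = 1

I ≈ (0.300000/2) × 0.906738 = 0.136011
Exact value: 0.135000
Error: 0.001011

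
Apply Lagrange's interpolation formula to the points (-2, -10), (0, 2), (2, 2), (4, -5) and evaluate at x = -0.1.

Lagrange interpolation formula:
P(x) = Σ yᵢ × Lᵢ(x)
where Lᵢ(x) = Π_{j≠i} (x - xⱼ)/(xᵢ - xⱼ)

L_0(-0.1) = (-0.1 - 0)/(-2 - 0) × (-0.1 - 2)/(-2 - 2) × (-0.1 - 4)/(-2 - 4) = 0.017937
L_1(-0.1) = (-0.1 - (-2))/(0 - (-2)) × (-0.1 - 2)/(0 - 2) × (-0.1 - 4)/(0 - 4) = 1.022437
L_2(-0.1) = (-0.1 - (-2))/(2 - (-2)) × (-0.1 - 0)/(2 - 0) × (-0.1 - 4)/(2 - 4) = -0.048687
L_3(-0.1) = (-0.1 - (-2))/(4 - (-2)) × (-0.1 - 0)/(4 - 0) × (-0.1 - 2)/(4 - 2) = 0.008313

P(-0.1) = (-10)×L_0(-0.1) + 2×L_1(-0.1) + 2×L_2(-0.1) + (-5)×L_3(-0.1)
P(-0.1) = 1.726562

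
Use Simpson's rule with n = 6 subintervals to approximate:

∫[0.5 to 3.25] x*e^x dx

f(x) = x*e^x
a = 0.5, b = 3.25, n = 6
h = (b - a)/n = 0.458333

Simpson's rule: (h/3)[f(x₀) + 4f(x₁) + 2f(x₂) + ... + f(xₙ)]

x_0 = 0.5000, f(x_0) = 0.824361, coefficient = 1
x_1 = 0.9583, f(x_1) = 2.498708, coefficient = 4
x_2 = 1.4167, f(x_2) = 5.841417, coefficient = 2
x_3 = 1.8750, f(x_3) = 12.226536, coefficient = 4
x_4 = 2.3333, f(x_4) = 24.061937, coefficient = 2
x_5 = 2.7917, f(x_5) = 45.526995, coefficient = 4
x_6 = 3.2500, f(x_6) = 83.818605, coefficient = 1

I ≈ (0.458333/3) × 385.458628 = 58.889513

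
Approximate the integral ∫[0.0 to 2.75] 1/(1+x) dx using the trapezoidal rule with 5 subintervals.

f(x) = 1/(1+x)
a = 0.0, b = 2.75, n = 5
h = (b - a)/n = 0.550000

Trapezoidal rule: (h/2)[f(x₀) + 2f(x₁) + 2f(x₂) + ... + f(xₙ)]

x_0 = 0.0000, f(x_0) = 1.000000, coefficient = 1
x_1 = 0.5500, f(x_1) = 0.645161, coefficient = 2
x_2 = 1.1000, f(x_2) = 0.476190, coefficient = 2
x_3 = 1.6500, f(x_3) = 0.377358, coefficient = 2
x_4 = 2.2000, f(x_4) = 0.312500, coefficient = 2
x_5 = 2.7500, f(x_5) = 0.266667, coefficient = 1

I ≈ (0.550000/2) × 4.889087 = 1.344499
Exact value: 1.321756
Error: 0.022743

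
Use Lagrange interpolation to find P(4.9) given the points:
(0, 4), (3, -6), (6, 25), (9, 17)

Lagrange interpolation formula:
P(x) = Σ yᵢ × Lᵢ(x)
where Lᵢ(x) = Π_{j≠i} (x - xⱼ)/(xᵢ - xⱼ)

L_0(4.9) = (4.9 - 3)/(0 - 3) × (4.9 - 6)/(0 - 6) × (4.9 - 9)/(0 - 9) = -0.052895
L_1(4.9) = (4.9 - 0)/(3 - 0) × (4.9 - 6)/(3 - 6) × (4.9 - 9)/(3 - 9) = 0.409241
L_2(4.9) = (4.9 - 0)/(6 - 0) × (4.9 - 3)/(6 - 3) × (4.9 - 9)/(6 - 9) = 0.706870
L_3(4.9) = (4.9 - 0)/(9 - 0) × (4.9 - 3)/(9 - 3) × (4.9 - 6)/(9 - 6) = -0.063216

P(4.9) = 4×L_0(4.9) + (-6)×L_1(4.9) + 25×L_2(4.9) + 17×L_3(4.9)
P(4.9) = 13.930062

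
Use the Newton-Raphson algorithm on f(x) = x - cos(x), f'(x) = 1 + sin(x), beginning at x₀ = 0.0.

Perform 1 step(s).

f(x) = x - cos(x)
f'(x) = 1 + sin(x)
x₀ = 0.0

Newton-Raphson formula: x_{n+1} = x_n - f(x_n)/f'(x_n)

Iteration 1:
  f(0.000000) = -1.000000
  f'(0.000000) = 1.000000
  x_1 = 0.000000 - (-1.000000)/1.000000 = 1.000000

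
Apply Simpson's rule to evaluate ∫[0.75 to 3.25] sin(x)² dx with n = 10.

f(x) = sin(x)²
a = 0.75, b = 3.25, n = 10
h = (b - a)/n = 0.250000

Simpson's rule: (h/3)[f(x₀) + 4f(x₁) + 2f(x₂) + ... + f(xₙ)]

x_0 = 0.7500, f(x_0) = 0.464631, coefficient = 1
x_1 = 1.0000, f(x_1) = 0.708073, coefficient = 4
x_2 = 1.2500, f(x_2) = 0.900572, coefficient = 2
x_3 = 1.5000, f(x_3) = 0.994996, coefficient = 4
x_4 = 1.7500, f(x_4) = 0.968228, coefficient = 2
x_5 = 2.0000, f(x_5) = 0.826822, coefficient = 4
x_6 = 2.2500, f(x_6) = 0.605398, coefficient = 2
x_7 = 2.5000, f(x_7) = 0.358169, coefficient = 4
x_8 = 2.7500, f(x_8) = 0.145665, coefficient = 2
x_9 = 3.0000, f(x_9) = 0.019915, coefficient = 4
x_10 = 3.2500, f(x_10) = 0.011706, coefficient = 1

I ≈ (0.250000/3) × 17.347965 = 1.445664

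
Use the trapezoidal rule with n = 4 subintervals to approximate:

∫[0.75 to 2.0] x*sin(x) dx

f(x) = x*sin(x)
a = 0.75, b = 2.0, n = 4
h = (b - a)/n = 0.312500

Trapezoidal rule: (h/2)[f(x₀) + 2f(x₁) + 2f(x₂) + ... + f(xₙ)]

x_0 = 0.7500, f(x_0) = 0.511229, coefficient = 1
x_1 = 1.0625, f(x_1) = 0.928173, coefficient = 2
x_2 = 1.3750, f(x_2) = 1.348728, coefficient = 2
x_3 = 1.6875, f(x_3) = 1.676021, coefficient = 2
x_4 = 2.0000, f(x_4) = 1.818595, coefficient = 1

I ≈ (0.312500/2) × 10.235669 = 1.599323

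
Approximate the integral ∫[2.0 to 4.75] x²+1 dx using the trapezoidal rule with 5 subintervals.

f(x) = x²+1
a = 2.0, b = 4.75, n = 5
h = (b - a)/n = 0.550000

Trapezoidal rule: (h/2)[f(x₀) + 2f(x₁) + 2f(x₂) + ... + f(xₙ)]

x_0 = 2.0000, f(x_0) = 5.000000, coefficient = 1
x_1 = 2.5500, f(x_1) = 7.502500, coefficient = 2
x_2 = 3.1000, f(x_2) = 10.610000, coefficient = 2
x_3 = 3.6500, f(x_3) = 14.322500, coefficient = 2
x_4 = 4.2000, f(x_4) = 18.640000, coefficient = 2
x_5 = 4.7500, f(x_5) = 23.562500, coefficient = 1

I ≈ (0.550000/2) × 130.712500 = 35.945938
Exact value: 35.807292
Error: 0.138646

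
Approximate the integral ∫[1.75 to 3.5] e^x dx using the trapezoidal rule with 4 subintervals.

f(x) = e^x
a = 1.75, b = 3.5, n = 4
h = (b - a)/n = 0.437500

Trapezoidal rule: (h/2)[f(x₀) + 2f(x₁) + 2f(x₂) + ... + f(xₙ)]

x_0 = 1.7500, f(x_0) = 5.754603, coefficient = 1
x_1 = 2.1875, f(x_1) = 8.912903, coefficient = 2
x_2 = 2.6250, f(x_2) = 13.804574, coefficient = 2
x_3 = 3.0625, f(x_3) = 21.380943, coefficient = 2
x_4 = 3.5000, f(x_4) = 33.115452, coefficient = 1

I ≈ (0.437500/2) × 127.066894 = 27.795883
Exact value: 27.360849
Error: 0.435034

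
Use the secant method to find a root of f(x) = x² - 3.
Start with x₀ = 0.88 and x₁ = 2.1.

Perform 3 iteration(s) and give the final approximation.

f(x) = x² - 3
x₀ = 0.88, x₁ = 2.1

Secant formula: x_{n+1} = x_n - f(x_n)(x_n - x_{n-1})/(f(x_n) - f(x_{n-1}))

Iteration 1:
  f(0.880000) = -2.225600
  f(2.100000) = 1.410000
  x_2 = 2.100000 - 1.410000×(2.100000 - 0.880000)/(1.410000 - (-2.225600))
       = 1.626846
Iteration 2:
  f(2.100000) = 1.410000
  f(1.626846) = -0.353373
  x_3 = 1.626846 - (-0.353373)×(1.626846 - 2.100000)/(-0.353373 - 1.410000)
       = 1.721664
Iteration 3:
  f(1.626846) = -0.353373
  f(1.721664) = -0.035873
  x_4 = 1.721664 - (-0.035873)×(1.721664 - 1.626846)/(-0.035873 - (-0.353373))
       = 1.732377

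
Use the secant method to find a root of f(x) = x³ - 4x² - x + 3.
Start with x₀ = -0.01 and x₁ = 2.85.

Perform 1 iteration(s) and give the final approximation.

f(x) = x³ - 4x² - x + 3
x₀ = -0.01, x₁ = 2.85

Secant formula: x_{n+1} = x_n - f(x_n)(x_n - x_{n-1})/(f(x_n) - f(x_{n-1}))

Iteration 1:
  f(-0.010000) = 3.009599
  f(2.850000) = -9.190875
  x_2 = 2.850000 - (-9.190875)×(2.850000 - (-0.010000))/(-9.190875 - 3.009599)
       = 0.695502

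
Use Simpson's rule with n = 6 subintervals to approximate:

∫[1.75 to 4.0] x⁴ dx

f(x) = x⁴
a = 1.75, b = 4.0, n = 6
h = (b - a)/n = 0.375000

Simpson's rule: (h/3)[f(x₀) + 4f(x₁) + 2f(x₂) + ... + f(xₙ)]

x_0 = 1.7500, f(x_0) = 9.378906, coefficient = 1
x_1 = 2.1250, f(x_1) = 20.390869, coefficient = 4
x_2 = 2.5000, f(x_2) = 39.062500, coefficient = 2
x_3 = 2.8750, f(x_3) = 68.320557, coefficient = 4
x_4 = 3.2500, f(x_4) = 111.566406, coefficient = 2
x_5 = 3.6250, f(x_5) = 172.676025, coefficient = 4
x_6 = 4.0000, f(x_6) = 256.000000, coefficient = 1

I ≈ (0.375000/3) × 1612.186523 = 201.523315
Exact value: 201.517383
Error: 0.005933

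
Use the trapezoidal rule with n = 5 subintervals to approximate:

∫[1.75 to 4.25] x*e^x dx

f(x) = x*e^x
a = 1.75, b = 4.25, n = 5
h = (b - a)/n = 0.500000

Trapezoidal rule: (h/2)[f(x₀) + 2f(x₁) + 2f(x₂) + ... + f(xₙ)]

x_0 = 1.7500, f(x_0) = 10.070555, coefficient = 1
x_1 = 2.2500, f(x_1) = 21.347406, coefficient = 2
x_2 = 2.7500, f(x_2) = 43.017238, coefficient = 2
x_3 = 3.2500, f(x_3) = 83.818605, coefficient = 2
x_4 = 3.7500, f(x_4) = 159.454058, coefficient = 2
x_5 = 4.2500, f(x_5) = 297.948002, coefficient = 1

I ≈ (0.500000/2) × 923.293168 = 230.823292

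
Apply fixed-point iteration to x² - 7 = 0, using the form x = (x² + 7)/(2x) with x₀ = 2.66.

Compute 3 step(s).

Equation: x² - 7 = 0
Fixed-point form: x = (x² + 7)/(2x)
x₀ = 2.66

x_1 = g(2.660000) = 2.645789
x_2 = g(2.645789) = 2.645751
x_3 = g(2.645751) = 2.645751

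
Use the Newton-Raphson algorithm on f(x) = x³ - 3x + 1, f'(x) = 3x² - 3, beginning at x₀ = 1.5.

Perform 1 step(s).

f(x) = x³ - 3x + 1
f'(x) = 3x² - 3
x₀ = 1.5

Newton-Raphson formula: x_{n+1} = x_n - f(x_n)/f'(x_n)

Iteration 1:
  f(1.500000) = -0.125000
  f'(1.500000) = 3.750000
  x_1 = 1.500000 - (-0.125000)/3.750000 = 1.533333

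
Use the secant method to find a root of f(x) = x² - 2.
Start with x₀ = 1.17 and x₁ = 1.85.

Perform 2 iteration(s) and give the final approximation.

f(x) = x² - 2
x₀ = 1.17, x₁ = 1.85

Secant formula: x_{n+1} = x_n - f(x_n)(x_n - x_{n-1})/(f(x_n) - f(x_{n-1}))

Iteration 1:
  f(1.170000) = -0.631100
  f(1.850000) = 1.422500
  x_2 = 1.850000 - 1.422500×(1.850000 - 1.170000)/(1.422500 - (-0.631100))
       = 1.378974
Iteration 2:
  f(1.850000) = 1.422500
  f(1.378974) = -0.098432
  x_3 = 1.378974 - (-0.098432)×(1.378974 - 1.850000)/(-0.098432 - 1.422500)
       = 1.409458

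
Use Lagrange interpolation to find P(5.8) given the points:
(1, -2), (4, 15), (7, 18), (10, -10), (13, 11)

Lagrange interpolation formula:
P(x) = Σ yᵢ × Lᵢ(x)
where Lᵢ(x) = Π_{j≠i} (x - xⱼ)/(xᵢ - xⱼ)

L_0(5.8) = (5.8 - 4)/(1 - 4) × (5.8 - 7)/(1 - 7) × (5.8 - 10)/(1 - 10) × (5.8 - 13)/(1 - 13) = -0.033600
L_1(5.8) = (5.8 - 1)/(4 - 1) × (5.8 - 7)/(4 - 7) × (5.8 - 10)/(4 - 10) × (5.8 - 13)/(4 - 13) = 0.358400
L_2(5.8) = (5.8 - 1)/(7 - 1) × (5.8 - 4)/(7 - 4) × (5.8 - 10)/(7 - 10) × (5.8 - 13)/(7 - 13) = 0.806400
L_3(5.8) = (5.8 - 1)/(10 - 1) × (5.8 - 4)/(10 - 4) × (5.8 - 7)/(10 - 7) × (5.8 - 13)/(10 - 13) = -0.153600
L_4(5.8) = (5.8 - 1)/(13 - 1) × (5.8 - 4)/(13 - 4) × (5.8 - 7)/(13 - 7) × (5.8 - 10)/(13 - 10) = 0.022400

P(5.8) = (-2)×L_0(5.8) + 15×L_1(5.8) + 18×L_2(5.8) + (-10)×L_3(5.8) + 11×L_4(5.8)
P(5.8) = 21.740800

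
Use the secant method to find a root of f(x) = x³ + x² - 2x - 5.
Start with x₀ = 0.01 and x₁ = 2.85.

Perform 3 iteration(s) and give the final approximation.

f(x) = x³ + x² - 2x - 5
x₀ = 0.01, x₁ = 2.85

Secant formula: x_{n+1} = x_n - f(x_n)(x_n - x_{n-1})/(f(x_n) - f(x_{n-1}))

Iteration 1:
  f(0.010000) = -5.019899
  f(2.850000) = 20.571625
  x_2 = 2.850000 - 20.571625×(2.850000 - 0.010000)/(20.571625 - (-5.019899))
       = 0.567079
Iteration 2:
  f(2.850000) = 20.571625
  f(0.567079) = -5.630219
  x_3 = 0.567079 - (-5.630219)×(0.567079 - 2.850000)/(-5.630219 - 20.571625)
       = 1.057631
Iteration 3:
  f(0.567079) = -5.630219
  f(1.057631) = -4.813632
  x_4 = 1.057631 - (-4.813632)×(1.057631 - 0.567079)/(-4.813632 - (-5.630219))
       = 3.949340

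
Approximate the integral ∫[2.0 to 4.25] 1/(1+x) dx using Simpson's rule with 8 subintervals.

f(x) = 1/(1+x)
a = 2.0, b = 4.25, n = 8
h = (b - a)/n = 0.281250

Simpson's rule: (h/3)[f(x₀) + 4f(x₁) + 2f(x₂) + ... + f(xₙ)]

x_0 = 2.0000, f(x_0) = 0.333333, coefficient = 1
x_1 = 2.2812, f(x_1) = 0.304762, coefficient = 4
x_2 = 2.5625, f(x_2) = 0.280702, coefficient = 2
x_3 = 2.8438, f(x_3) = 0.260163, coefficient = 4
x_4 = 3.1250, f(x_4) = 0.242424, coefficient = 2
x_5 = 3.4062, f(x_5) = 0.226950, coefficient = 4
x_6 = 3.6875, f(x_6) = 0.213333, coefficient = 2
x_7 = 3.9688, f(x_7) = 0.201258, coefficient = 4
x_8 = 4.2500, f(x_8) = 0.190476, coefficient = 1

I ≈ (0.281250/3) × 5.969259 = 0.559618
Exact value: 0.559616
Error: 0.000002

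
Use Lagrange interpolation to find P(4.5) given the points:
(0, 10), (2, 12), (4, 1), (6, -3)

Lagrange interpolation formula:
P(x) = Σ yᵢ × Lᵢ(x)
where Lᵢ(x) = Π_{j≠i} (x - xⱼ)/(xᵢ - xⱼ)

L_0(4.5) = (4.5 - 2)/(0 - 2) × (4.5 - 4)/(0 - 4) × (4.5 - 6)/(0 - 6) = 0.039062
L_1(4.5) = (4.5 - 0)/(2 - 0) × (4.5 - 4)/(2 - 4) × (4.5 - 6)/(2 - 6) = -0.210938
L_2(4.5) = (4.5 - 0)/(4 - 0) × (4.5 - 2)/(4 - 2) × (4.5 - 6)/(4 - 6) = 1.054688
L_3(4.5) = (4.5 - 0)/(6 - 0) × (4.5 - 2)/(6 - 2) × (4.5 - 4)/(6 - 4) = 0.117188

P(4.5) = 10×L_0(4.5) + 12×L_1(4.5) + 1×L_2(4.5) + (-3)×L_3(4.5)
P(4.5) = -1.437500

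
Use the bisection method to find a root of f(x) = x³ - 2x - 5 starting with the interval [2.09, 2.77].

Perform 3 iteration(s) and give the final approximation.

f(x) = x³ - 2x - 5
Initial interval: [2.09, 2.77]

Iteration 1:
  c_1 = (2.090000 + 2.770000)/2 = 2.430000
  f(c_1) = f(2.430000) = 4.488907
  f(a) × f(c) < 0, new interval: [2.090000, 2.430000]
Iteration 2:
  c_2 = (2.090000 + 2.430000)/2 = 2.260000
  f(c_2) = f(2.260000) = 2.023176
  f(a) × f(c) < 0, new interval: [2.090000, 2.260000]
Iteration 3:
  c_3 = (2.090000 + 2.260000)/2 = 2.175000
  f(c_3) = f(2.175000) = 0.939109
  f(a) × f(c) < 0, new interval: [2.090000, 2.175000]

After 3 iteration(s), the approximation is c_3 = 2.175000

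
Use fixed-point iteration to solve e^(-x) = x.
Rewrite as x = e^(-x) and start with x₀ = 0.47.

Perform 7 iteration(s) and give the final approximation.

Equation: e^(-x) = x
Fixed-point form: x = e^(-x)
x₀ = 0.47

x_1 = g(0.470000) = 0.625002
x_2 = g(0.625002) = 0.535260
x_3 = g(0.535260) = 0.585517
x_4 = g(0.585517) = 0.556818
x_5 = g(0.556818) = 0.573030
x_6 = g(0.573030) = 0.563815
x_7 = g(0.563815) = 0.569034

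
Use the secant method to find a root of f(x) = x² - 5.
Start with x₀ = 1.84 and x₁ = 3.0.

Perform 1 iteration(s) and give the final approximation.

f(x) = x² - 5
x₀ = 1.84, x₁ = 3.0

Secant formula: x_{n+1} = x_n - f(x_n)(x_n - x_{n-1})/(f(x_n) - f(x_{n-1}))

Iteration 1:
  f(1.840000) = -1.614400
  f(3.000000) = 4.000000
  x_2 = 3.000000 - 4.000000×(3.000000 - 1.840000)/(4.000000 - (-1.614400))
       = 2.173554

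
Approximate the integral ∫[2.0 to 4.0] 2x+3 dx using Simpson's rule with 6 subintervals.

f(x) = 2x+3
a = 2.0, b = 4.0, n = 6
h = (b - a)/n = 0.333333

Simpson's rule: (h/3)[f(x₀) + 4f(x₁) + 2f(x₂) + ... + f(xₙ)]

x_0 = 2.0000, f(x_0) = 7.000000, coefficient = 1
x_1 = 2.3333, f(x_1) = 7.666667, coefficient = 4
x_2 = 2.6667, f(x_2) = 8.333333, coefficient = 2
x_3 = 3.0000, f(x_3) = 9.000000, coefficient = 4
x_4 = 3.3333, f(x_4) = 9.666667, coefficient = 2
x_5 = 3.6667, f(x_5) = 10.333333, coefficient = 4
x_6 = 4.0000, f(x_6) = 11.000000, coefficient = 1

I ≈ (0.333333/3) × 162.000000 = 18.000000
Exact value: 18.000000
Error: 0.000000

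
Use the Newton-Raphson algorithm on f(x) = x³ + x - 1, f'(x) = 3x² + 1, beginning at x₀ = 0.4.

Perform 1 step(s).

f(x) = x³ + x - 1
f'(x) = 3x² + 1
x₀ = 0.4

Newton-Raphson formula: x_{n+1} = x_n - f(x_n)/f'(x_n)

Iteration 1:
  f(0.400000) = -0.536000
  f'(0.400000) = 1.480000
  x_1 = 0.400000 - (-0.536000)/1.480000 = 0.762162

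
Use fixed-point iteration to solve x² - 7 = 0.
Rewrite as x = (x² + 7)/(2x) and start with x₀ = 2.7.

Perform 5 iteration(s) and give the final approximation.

Equation: x² - 7 = 0
Fixed-point form: x = (x² + 7)/(2x)
x₀ = 2.7

x_1 = g(2.700000) = 2.646296
x_2 = g(2.646296) = 2.645751
x_3 = g(2.645751) = 2.645751
x_4 = g(2.645751) = 2.645751
x_5 = g(2.645751) = 2.645751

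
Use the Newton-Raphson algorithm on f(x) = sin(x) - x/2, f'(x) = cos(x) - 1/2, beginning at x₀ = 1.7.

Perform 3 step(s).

f(x) = sin(x) - x/2
f'(x) = cos(x) - 1/2
x₀ = 1.7

Newton-Raphson formula: x_{n+1} = x_n - f(x_n)/f'(x_n)

Iteration 1:
  f(1.700000) = 0.141665
  f'(1.700000) = -0.628844
  x_1 = 1.700000 - 0.141665/(-0.628844) = 1.925278
Iteration 2:
  f(1.925278) = -0.024812
  f'(1.925278) = -0.847104
  x_2 = 1.925278 - (-0.024812)/(-0.847104) = 1.895987
Iteration 3:
  f(1.895987) = -0.000404
  f'(1.895987) = -0.819490
  x_3 = 1.895987 - (-0.000404)/(-0.819490) = 1.895494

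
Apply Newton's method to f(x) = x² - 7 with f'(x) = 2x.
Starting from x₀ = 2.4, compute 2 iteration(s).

f(x) = x² - 7
f'(x) = 2x
x₀ = 2.4

Newton-Raphson formula: x_{n+1} = x_n - f(x_n)/f'(x_n)

Iteration 1:
  f(2.400000) = -1.240000
  f'(2.400000) = 4.800000
  x_1 = 2.400000 - (-1.240000)/4.800000 = 2.658333
Iteration 2:
  f(2.658333) = 0.066736
  f'(2.658333) = 5.316667
  x_2 = 2.658333 - 0.066736/5.316667 = 2.645781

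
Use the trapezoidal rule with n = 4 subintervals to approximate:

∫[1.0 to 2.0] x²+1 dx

f(x) = x²+1
a = 1.0, b = 2.0, n = 4
h = (b - a)/n = 0.250000

Trapezoidal rule: (h/2)[f(x₀) + 2f(x₁) + 2f(x₂) + ... + f(xₙ)]

x_0 = 1.0000, f(x_0) = 2.000000, coefficient = 1
x_1 = 1.2500, f(x_1) = 2.562500, coefficient = 2
x_2 = 1.5000, f(x_2) = 3.250000, coefficient = 2
x_3 = 1.7500, f(x_3) = 4.062500, coefficient = 2
x_4 = 2.0000, f(x_4) = 5.000000, coefficient = 1

I ≈ (0.250000/2) × 26.750000 = 3.343750
Exact value: 3.333333
Error: 0.010417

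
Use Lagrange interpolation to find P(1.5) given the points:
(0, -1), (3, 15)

Lagrange interpolation formula:
P(x) = Σ yᵢ × Lᵢ(x)
where Lᵢ(x) = Π_{j≠i} (x - xⱼ)/(xᵢ - xⱼ)

L_0(1.5) = (1.5 - 3)/(0 - 3) = 0.500000
L_1(1.5) = (1.5 - 0)/(3 - 0) = 0.500000

P(1.5) = (-1)×L_0(1.5) + 15×L_1(1.5)
P(1.5) = 7.000000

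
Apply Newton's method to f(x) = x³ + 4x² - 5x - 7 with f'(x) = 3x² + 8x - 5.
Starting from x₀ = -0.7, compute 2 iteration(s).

f(x) = x³ + 4x² - 5x - 7
f'(x) = 3x² + 8x - 5
x₀ = -0.7

Newton-Raphson formula: x_{n+1} = x_n - f(x_n)/f'(x_n)

Iteration 1:
  f(-0.700000) = -1.883000
  f'(-0.700000) = -9.130000
  x_1 = -0.700000 - (-1.883000)/(-9.130000) = -0.906243
Iteration 2:
  f(-0.906243) = 0.072046
  f'(-0.906243) = -9.786115
  x_2 = -0.906243 - 0.072046/(-9.786115) = -0.898881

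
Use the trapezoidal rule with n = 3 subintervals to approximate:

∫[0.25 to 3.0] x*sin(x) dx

f(x) = x*sin(x)
a = 0.25, b = 3.0, n = 3
h = (b - a)/n = 0.916667

Trapezoidal rule: (h/2)[f(x₀) + 2f(x₁) + 2f(x₂) + ... + f(xₙ)]

x_0 = 0.2500, f(x_0) = 0.061851, coefficient = 1
x_1 = 1.1667, f(x_1) = 1.072686, coefficient = 2
x_2 = 2.0833, f(x_2) = 1.815632, coefficient = 2
x_3 = 3.0000, f(x_3) = 0.423360, coefficient = 1

I ≈ (0.916667/2) × 6.261846 = 2.870013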